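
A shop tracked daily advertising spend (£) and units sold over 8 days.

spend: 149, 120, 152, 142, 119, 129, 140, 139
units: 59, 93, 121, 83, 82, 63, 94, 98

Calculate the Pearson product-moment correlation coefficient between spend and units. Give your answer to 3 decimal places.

n = 8, Σx = 1090, Σy = 693, Σx² = 149592, Σy² = 62793, Σxy = 94796
nΣxy − ΣxΣy = 758368 − 755370 = 2998
nΣx² − (Σx)² = 1196736 − 1188100 = 8636; nΣy² − (Σy)² = 502344 − 480249 = 22095
r = 2998 / √(8636 × 22095) = 2998 / 13813.4869 ≈ 0.217

0.217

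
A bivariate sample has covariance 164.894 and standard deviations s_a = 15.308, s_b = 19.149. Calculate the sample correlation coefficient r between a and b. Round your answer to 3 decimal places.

0.563

r = Cov(a,b) / (s_a · s_b) = 164.894 / (15.308 × 19.149)
  = 164.894 / 293.1329 ≈ 0.563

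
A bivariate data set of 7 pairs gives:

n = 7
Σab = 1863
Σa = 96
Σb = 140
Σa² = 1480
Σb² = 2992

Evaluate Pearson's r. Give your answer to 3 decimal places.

r = (nΣab − ΣaΣb) / √[(nΣa² − (Σa)²)(nΣb² − (Σb)²)]
Numerator: 7×1863 − 96×140 = -399
Denominator: √[(10360 − 9216)(20944 − 19600)] = √[1144 × 1344] = 1239.9742
r = -399 / 1239.9742 ≈ -0.322

-0.322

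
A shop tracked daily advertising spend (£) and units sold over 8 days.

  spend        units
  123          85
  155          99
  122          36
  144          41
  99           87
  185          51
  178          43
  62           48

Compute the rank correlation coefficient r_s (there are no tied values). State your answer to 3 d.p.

0.048

Rank spend: 4, 6, 3, 5, 2, 8, 7, 1
Rank units: 6, 8, 1, 2, 7, 5, 3, 4
d = rank(spend) − rank(units): -2, -2, 2, 3, -5, 3, 4, -3; Σd² = 80
ρ = 1 − 6Σd² / [n(n²−1)] = 1 − 6×80 / (8×63) = 1 − 480/504 ≈ 0.048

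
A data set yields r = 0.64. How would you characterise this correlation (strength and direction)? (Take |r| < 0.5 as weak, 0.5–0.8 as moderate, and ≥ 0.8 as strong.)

moderate positive

r = 0.64 > 0 so the relationship is positive.
|r| = 0.64, which falls in the moderate range.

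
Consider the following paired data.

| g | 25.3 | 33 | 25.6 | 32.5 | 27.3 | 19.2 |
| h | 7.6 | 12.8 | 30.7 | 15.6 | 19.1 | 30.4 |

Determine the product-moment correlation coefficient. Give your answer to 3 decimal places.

-0.586

n = 6, Σg = 162.9, Σh = 116.2, Σg² = 4554.63, Σh² = 2696.42, Σgh = 3012.71
nΣgh − ΣgΣh = 18076.26 − 18928.98 = -852.72
nΣg² − (Σg)² = 27327.78 − 26536.41 = 791.37; nΣh² − (Σh)² = 16178.52 − 13502.44 = 2676.08
r = -852.72 / √(791.37 × 2676.08) = -852.72 / 1455.2558 ≈ -0.586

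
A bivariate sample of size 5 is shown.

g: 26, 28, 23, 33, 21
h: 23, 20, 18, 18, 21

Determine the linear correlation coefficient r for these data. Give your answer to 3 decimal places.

n = 5, Σg = 131, Σh = 100, Σg² = 3519, Σh² = 2018, Σgh = 2607
nΣgh − ΣgΣh = 13035 − 13100 = -65
nΣg² − (Σg)² = 17595 − 17161 = 434; nΣh² − (Σh)² = 10090 − 10000 = 90
r = -65 / √(434 × 90) = -65 / 197.6360 ≈ -0.329

-0.329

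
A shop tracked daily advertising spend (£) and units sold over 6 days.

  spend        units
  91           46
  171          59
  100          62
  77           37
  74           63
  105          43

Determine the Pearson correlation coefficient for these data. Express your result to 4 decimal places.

n = 6, Σx = 618, Σy = 310, Σx² = 69952, Σy² = 16628, Σxy = 32501
nΣxy − ΣxΣy = 195006 − 191580 = 3426
nΣx² − (Σx)² = 419712 − 381924 = 37788; nΣy² − (Σy)² = 99768 − 96100 = 3668
r = 3426 / √(37788 × 3668) = 3426 / 11773.1213 ≈ 0.2910

0.2910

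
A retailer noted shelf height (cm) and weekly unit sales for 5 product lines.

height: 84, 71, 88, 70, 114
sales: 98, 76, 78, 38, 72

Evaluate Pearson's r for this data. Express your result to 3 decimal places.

0.288

n = 5, Σx = 427, Σy = 362, Σx² = 37737, Σy² = 28092, Σxy = 31360
nΣxy − ΣxΣy = 156800 − 154574 = 2226
nΣx² − (Σx)² = 188685 − 182329 = 6356; nΣy² − (Σy)² = 140460 − 131044 = 9416
r = 2226 / √(6356 × 9416) = 2226 / 7736.1551 ≈ 0.288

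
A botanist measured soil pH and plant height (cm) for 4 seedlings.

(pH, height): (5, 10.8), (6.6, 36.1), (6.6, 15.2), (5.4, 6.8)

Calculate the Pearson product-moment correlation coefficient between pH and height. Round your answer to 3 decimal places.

0.706

n = 4, Σx = 23.6, Σy = 68.9, Σx² = 141.28, Σy² = 1697.13, Σxy = 429.3
nΣxy − ΣxΣy = 1717.2 − 1626.04 = 91.16
nΣx² − (Σx)² = 565.12 − 556.96 = 8.16; nΣy² − (Σy)² = 6788.52 − 4747.21 = 2041.31
r = 91.16 / √(8.16 × 2041.31) = 91.16 / 129.0623 ≈ 0.706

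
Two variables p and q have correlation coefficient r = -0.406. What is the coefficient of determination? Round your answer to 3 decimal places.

r² = (-0.406)² = 0.165

0.165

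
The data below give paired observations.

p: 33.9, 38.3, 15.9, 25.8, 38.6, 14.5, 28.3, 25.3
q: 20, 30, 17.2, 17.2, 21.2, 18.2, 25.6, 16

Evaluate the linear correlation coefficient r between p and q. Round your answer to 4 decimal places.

0.6248

n = 8, Σp = 220.6, Σq = 165.4, Σp² = 6675.74, Σq² = 3583.72, Σpq = 4755.74
nΣpq − ΣpΣq = 38045.92 − 36487.24 = 1558.68
nΣp² − (Σp)² = 53405.92 − 48664.36 = 4741.56; nΣq² − (Σq)² = 28669.76 − 27357.16 = 1312.6
r = 1558.68 / √(4741.56 × 1312.6) = 1558.68 / 2494.7488 ≈ 0.6248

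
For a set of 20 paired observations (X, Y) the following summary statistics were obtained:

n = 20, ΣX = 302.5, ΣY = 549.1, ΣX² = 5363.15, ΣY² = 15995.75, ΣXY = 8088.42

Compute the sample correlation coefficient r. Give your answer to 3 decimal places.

r = (nΣXY − ΣXΣY) / √[(nΣX² − (ΣX)²)(nΣY² − (ΣY)²)]
Numerator: 20×8088.42 − 302.5×549.1 = -4334.35
Denominator: √[(107263 − 91506.25)(319915 − 301510.81)] = √[15756.75 × 18404.19] = 17029.0992
r = -4334.35 / 17029.0992 ≈ -0.255

-0.255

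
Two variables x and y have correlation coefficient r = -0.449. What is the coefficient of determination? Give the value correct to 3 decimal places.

r² = (-0.449)² = 0.202

0.202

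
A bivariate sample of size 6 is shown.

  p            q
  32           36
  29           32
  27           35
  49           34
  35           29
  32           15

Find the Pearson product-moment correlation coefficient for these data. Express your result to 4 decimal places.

n = 6, Σp = 204, Σq = 181, Σp² = 7244, Σq² = 5767, Σpq = 6186
nΣpq − ΣpΣq = 37116 − 36924 = 192
nΣp² − (Σp)² = 43464 − 41616 = 1848; nΣq² − (Σq)² = 34602 − 32761 = 1841
r = 192 / √(1848 × 1841) = 192 / 1844.4967 ≈ 0.1041

0.1041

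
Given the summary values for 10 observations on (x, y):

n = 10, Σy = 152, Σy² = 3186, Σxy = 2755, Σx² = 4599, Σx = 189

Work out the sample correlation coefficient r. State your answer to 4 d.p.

-0.1242

r = (nΣxy − ΣxΣy) / √[(nΣx² − (Σx)²)(nΣy² − (Σy)²)]
Numerator: 10×2755 − 189×152 = -1178
Denominator: √[(45990 − 35721)(31860 − 23104)] = √[10269 × 8756] = 9482.3712
r = -1178 / 9482.3712 ≈ -0.1242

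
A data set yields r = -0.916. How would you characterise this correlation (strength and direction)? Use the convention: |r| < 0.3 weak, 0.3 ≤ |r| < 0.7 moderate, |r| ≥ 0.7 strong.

r = -0.916 < 0 so the relationship is negative.
|r| = 0.916, which falls in the strong range.

strong negative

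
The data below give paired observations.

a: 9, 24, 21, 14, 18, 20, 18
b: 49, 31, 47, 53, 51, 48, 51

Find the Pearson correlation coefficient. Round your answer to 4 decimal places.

n = 7, Σa = 124, Σb = 330, Σa² = 2342, Σb² = 15886, Σab = 5710
nΣab − ΣaΣb = 39970 − 40920 = -950
nΣa² − (Σa)² = 16394 − 15376 = 1018; nΣb² − (Σb)² = 111202 − 108900 = 2302
r = -950 / √(1018 × 2302) = -950 / 1530.8285 ≈ -0.6206

-0.6206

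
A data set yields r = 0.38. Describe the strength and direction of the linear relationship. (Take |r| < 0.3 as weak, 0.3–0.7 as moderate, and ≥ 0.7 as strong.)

r = 0.38 > 0 so the relationship is positive.
|r| = 0.38, which falls in the moderate range.

moderate positive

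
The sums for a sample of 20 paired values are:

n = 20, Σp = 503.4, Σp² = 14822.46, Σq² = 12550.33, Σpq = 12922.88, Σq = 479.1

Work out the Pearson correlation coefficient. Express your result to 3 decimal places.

0.568

r = (nΣpq − ΣpΣq) / √[(nΣp² − (Σp)²)(nΣq² − (Σq)²)]
Numerator: 20×12922.88 − 503.4×479.1 = 17278.66
Denominator: √[(296449.2 − 253411.56)(251006.6 − 229536.81)] = √[43037.64 × 21469.79] = 30397.5179
r = 17278.66 / 30397.5179 ≈ 0.568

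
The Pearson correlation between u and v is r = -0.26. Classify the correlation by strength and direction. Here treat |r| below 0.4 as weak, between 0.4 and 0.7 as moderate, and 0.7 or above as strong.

r = -0.26 < 0 so the relationship is negative.
|r| = 0.26, which falls in the weak range.

weak negative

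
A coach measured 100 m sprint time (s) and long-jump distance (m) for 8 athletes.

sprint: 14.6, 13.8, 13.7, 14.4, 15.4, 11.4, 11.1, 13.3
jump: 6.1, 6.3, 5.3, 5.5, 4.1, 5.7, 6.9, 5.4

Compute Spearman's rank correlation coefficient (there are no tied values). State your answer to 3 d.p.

Rank sprint: 7, 5, 4, 6, 8, 2, 1, 3
Rank jump: 6, 7, 2, 4, 1, 5, 8, 3
d = rank(sprint) − rank(jump): 1, -2, 2, 2, 7, -3, -7, 0; Σd² = 120
ρ = 1 − 6Σd² / [n(n²−1)] = 1 − 6×120 / (8×63) = 1 − 720/504 ≈ -0.429

-0.429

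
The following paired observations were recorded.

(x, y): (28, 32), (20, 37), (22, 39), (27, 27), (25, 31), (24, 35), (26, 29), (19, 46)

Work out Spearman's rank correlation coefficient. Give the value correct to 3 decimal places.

Rank x: 8, 2, 3, 7, 5, 4, 6, 1
Rank y: 4, 6, 7, 1, 3, 5, 2, 8
d = rank(x) − rank(y): 4, -4, -4, 6, 2, -1, 4, -7; Σd² = 154
ρ = 1 − 6Σd² / [n(n²−1)] = 1 − 6×154 / (8×63) = 1 − 924/504 ≈ -0.833

-0.833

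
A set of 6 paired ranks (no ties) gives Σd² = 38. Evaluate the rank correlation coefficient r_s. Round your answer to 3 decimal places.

-0.086

ρ = 1 − 6Σd² / [n(n²−1)] = 1 − 6×38 / (6×35)
  = 1 − 228/210 = 1 − 1.0857 ≈ -0.086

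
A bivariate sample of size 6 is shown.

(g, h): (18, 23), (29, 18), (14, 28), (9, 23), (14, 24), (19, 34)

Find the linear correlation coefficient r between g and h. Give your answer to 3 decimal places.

n = 6, Σg = 103, Σh = 150, Σg² = 1999, Σh² = 3898, Σgh = 2517
nΣgh − ΣgΣh = 15102 − 15450 = -348
nΣg² − (Σg)² = 11994 − 10609 = 1385; nΣh² − (Σh)² = 23388 − 22500 = 888
r = -348 / √(1385 × 888) = -348 / 1108.9995 ≈ -0.314

-0.314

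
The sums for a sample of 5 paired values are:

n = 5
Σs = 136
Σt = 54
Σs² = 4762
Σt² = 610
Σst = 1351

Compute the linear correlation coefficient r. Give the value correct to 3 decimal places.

-0.698

r = (nΣst − ΣsΣt) / √[(nΣs² − (Σs)²)(nΣt² − (Σt)²)]
Numerator: 5×1351 − 136×54 = -589
Denominator: √[(23810 − 18496)(3050 − 2916)] = √[5314 × 134] = 843.8460
r = -589 / 843.8460 ≈ -0.698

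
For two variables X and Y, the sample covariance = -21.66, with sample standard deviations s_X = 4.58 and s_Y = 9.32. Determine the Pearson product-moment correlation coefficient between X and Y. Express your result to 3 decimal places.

r = Cov(X,Y) / (s_X · s_Y) = -21.66 / (4.58 × 9.32)
  = -21.66 / 42.6856 ≈ -0.507

-0.507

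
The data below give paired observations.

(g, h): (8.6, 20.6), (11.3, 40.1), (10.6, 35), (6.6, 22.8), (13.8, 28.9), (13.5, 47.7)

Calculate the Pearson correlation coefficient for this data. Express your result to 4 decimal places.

0.6896

n = 6, Σg = 64.4, Σh = 195.1, Σg² = 730.26, Σh² = 6887.71, Σgh = 2194.54
nΣgh − ΣgΣh = 13167.24 − 12564.44 = 602.8
nΣg² − (Σg)² = 4381.56 − 4147.36 = 234.2; nΣh² − (Σh)² = 41326.26 − 38064.01 = 3262.25
r = 602.8 / √(234.2 × 3262.25) = 602.8 / 874.0818 ≈ 0.6896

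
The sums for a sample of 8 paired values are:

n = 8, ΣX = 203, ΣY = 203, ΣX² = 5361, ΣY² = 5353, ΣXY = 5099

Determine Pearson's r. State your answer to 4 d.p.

r = (nΣXY − ΣXΣY) / √[(nΣX² − (ΣX)²)(nΣY² − (ΣY)²)]
Numerator: 8×5099 − 203×203 = -417
Denominator: √[(42888 − 41209)(42824 − 41209)] = √[1679 × 1615] = 1646.6891
r = -417 / 1646.6891 ≈ -0.2532

-0.2532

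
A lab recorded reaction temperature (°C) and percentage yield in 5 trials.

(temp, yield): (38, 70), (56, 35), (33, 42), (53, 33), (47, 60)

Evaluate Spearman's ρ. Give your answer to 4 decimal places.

-0.6000

Rank temp: 2, 5, 1, 4, 3
Rank yield: 5, 2, 3, 1, 4
d = rank(temp) − rank(yield): -3, 3, -2, 3, -1; Σd² = 32
ρ = 1 − 6Σd² / [n(n²−1)] = 1 − 6×32 / (5×24) = 1 − 192/120 ≈ -0.6000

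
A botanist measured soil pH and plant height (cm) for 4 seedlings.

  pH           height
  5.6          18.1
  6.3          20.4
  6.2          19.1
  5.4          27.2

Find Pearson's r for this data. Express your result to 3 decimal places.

n = 4, Σx = 23.5, Σy = 84.8, Σx² = 138.65, Σy² = 1848.42, Σxy = 495.18
nΣxy − ΣxΣy = 1980.72 − 1992.8 = -12.08
nΣx² − (Σx)² = 554.6 − 552.25 = 2.35; nΣy² − (Σy)² = 7393.68 − 7191.04 = 202.64
r = -12.08 / √(2.35 × 202.64) = -12.08 / 21.8221 ≈ -0.554

-0.554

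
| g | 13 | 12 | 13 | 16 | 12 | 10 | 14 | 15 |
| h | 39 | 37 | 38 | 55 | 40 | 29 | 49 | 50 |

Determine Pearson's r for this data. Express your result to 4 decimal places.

0.9626

n = 8, Σg = 105, Σh = 337, Σg² = 1403, Σh² = 14701, Σgh = 4531
nΣgh − ΣgΣh = 36248 − 35385 = 863
nΣg² − (Σg)² = 11224 − 11025 = 199; nΣh² − (Σh)² = 117608 − 113569 = 4039
r = 863 / √(199 × 4039) = 863 / 896.5272 ≈ 0.9626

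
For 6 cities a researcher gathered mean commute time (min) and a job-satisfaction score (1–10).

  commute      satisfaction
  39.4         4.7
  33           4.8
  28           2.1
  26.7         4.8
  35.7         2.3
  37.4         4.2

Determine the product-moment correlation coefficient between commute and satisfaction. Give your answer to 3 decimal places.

0.173

n = 6, Σx = 200.2, Σy = 22.9, Σx² = 6811.5, Σy² = 95.51, Σxy = 769.73
nΣxy − ΣxΣy = 4618.38 − 4584.58 = 33.8
nΣx² − (Σx)² = 40869 − 40080.04 = 788.96; nΣy² − (Σy)² = 573.06 − 524.41 = 48.65
r = 33.8 / √(788.96 × 48.65) = 33.8 / 195.9156 ≈ 0.173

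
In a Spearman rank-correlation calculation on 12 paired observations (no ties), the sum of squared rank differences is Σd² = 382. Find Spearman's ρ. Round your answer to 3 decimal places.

-0.336

ρ = 1 − 6Σd² / [n(n²−1)] = 1 − 6×382 / (12×143)
  = 1 − 2292/1716 = 1 − 1.3357 ≈ -0.336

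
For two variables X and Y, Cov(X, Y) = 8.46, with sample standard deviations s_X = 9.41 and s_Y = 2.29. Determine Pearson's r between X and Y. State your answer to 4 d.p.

r = Cov(X,Y) / (s_X · s_Y) = 8.46 / (9.41 × 2.29)
  = 8.46 / 21.5489 ≈ 0.3926

0.3926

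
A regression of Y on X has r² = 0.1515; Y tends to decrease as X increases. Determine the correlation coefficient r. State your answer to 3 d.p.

|r| = √0.1515 = 0.389
The association is negative, so r = −0.389.

-0.389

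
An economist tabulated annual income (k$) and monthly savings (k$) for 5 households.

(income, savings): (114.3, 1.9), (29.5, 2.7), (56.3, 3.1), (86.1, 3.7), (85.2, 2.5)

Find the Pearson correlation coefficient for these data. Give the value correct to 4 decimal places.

-0.3398

n = 5, Σx = 371.4, Σy = 13.9, Σx² = 31776.68, Σy² = 40.45, Σxy = 1002.92
nΣxy − ΣxΣy = 5014.6 − 5162.46 = -147.86
nΣx² − (Σx)² = 158883.4 − 137937.96 = 20945.44; nΣy² − (Σy)² = 202.25 − 193.21 = 9.04
r = -147.86 / √(20945.44 × 9.04) = -147.86 / 435.1400 ≈ -0.3398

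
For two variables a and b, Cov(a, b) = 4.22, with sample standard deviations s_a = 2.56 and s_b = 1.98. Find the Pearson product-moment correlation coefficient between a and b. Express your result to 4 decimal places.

0.8325

r = Cov(a,b) / (s_a · s_b) = 4.22 / (2.56 × 1.98)
  = 4.22 / 5.0688 ≈ 0.8325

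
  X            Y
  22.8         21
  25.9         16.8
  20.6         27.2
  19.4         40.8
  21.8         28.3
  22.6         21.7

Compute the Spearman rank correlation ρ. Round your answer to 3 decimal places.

-0.943

Rank X: 5, 6, 2, 1, 3, 4
Rank Y: 2, 1, 4, 6, 5, 3
d = rank(X) − rank(Y): 3, 5, -2, -5, -2, 1; Σd² = 68
ρ = 1 − 6Σd² / [n(n²−1)] = 1 − 6×68 / (6×35) = 1 − 408/210 ≈ -0.943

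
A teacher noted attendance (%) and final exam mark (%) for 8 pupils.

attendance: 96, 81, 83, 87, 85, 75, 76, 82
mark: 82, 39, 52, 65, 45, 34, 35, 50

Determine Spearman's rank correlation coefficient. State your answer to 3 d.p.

Rank attendance: 8, 3, 5, 7, 6, 1, 2, 4
Rank mark: 8, 3, 6, 7, 4, 1, 2, 5
d = rank(attendance) − rank(mark): 0, 0, -1, 0, 2, 0, 0, -1; Σd² = 6
ρ = 1 − 6Σd² / [n(n²−1)] = 1 − 6×6 / (8×63) = 1 − 36/504 ≈ 0.929

0.929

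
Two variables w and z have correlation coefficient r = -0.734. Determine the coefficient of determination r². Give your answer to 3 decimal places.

0.539

r² = (-0.734)² = 0.539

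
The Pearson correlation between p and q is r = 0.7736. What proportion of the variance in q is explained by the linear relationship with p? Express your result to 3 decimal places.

0.598

r² = (0.7736)² = 0.598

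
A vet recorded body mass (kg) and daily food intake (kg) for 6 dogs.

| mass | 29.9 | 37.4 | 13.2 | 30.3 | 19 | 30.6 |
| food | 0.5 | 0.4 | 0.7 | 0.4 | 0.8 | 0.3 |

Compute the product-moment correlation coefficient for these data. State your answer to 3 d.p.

n = 6, Σx = 160.4, Σy = 3.1, Σx² = 4682.46, Σy² = 1.79, Σxy = 75.65
nΣxy − ΣxΣy = 453.9 − 497.24 = -43.34
nΣx² − (Σx)² = 28094.76 − 25728.16 = 2366.6; nΣy² − (Σy)² = 10.74 − 9.61 = 1.13
r = -43.34 / √(2366.6 × 1.13) = -43.34 / 51.7132 ≈ -0.838

-0.838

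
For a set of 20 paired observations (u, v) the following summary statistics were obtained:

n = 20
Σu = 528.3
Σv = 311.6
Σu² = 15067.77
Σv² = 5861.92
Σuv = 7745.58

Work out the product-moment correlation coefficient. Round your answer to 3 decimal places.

-0.458

r = (nΣuv − ΣuΣv) / √[(nΣu² − (Σu)²)(nΣv² − (Σv)²)]
Numerator: 20×7745.58 − 528.3×311.6 = -9706.68
Denominator: √[(301355.4 − 279100.89)(117238.4 − 97094.56)] = √[22254.51 × 20143.84] = 21172.8904
r = -9706.68 / 21172.8904 ≈ -0.458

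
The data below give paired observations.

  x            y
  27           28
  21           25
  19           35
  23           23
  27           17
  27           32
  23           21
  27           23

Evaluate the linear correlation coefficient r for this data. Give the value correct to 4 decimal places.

-0.3407

n = 8, Σx = 194, Σy = 204, Σx² = 4776, Σy² = 5446, Σxy = 4902
nΣxy − ΣxΣy = 39216 − 39576 = -360
nΣx² − (Σx)² = 38208 − 37636 = 572; nΣy² − (Σy)² = 43568 − 41616 = 1952
r = -360 / √(572 × 1952) = -360 / 1056.6665 ≈ -0.3407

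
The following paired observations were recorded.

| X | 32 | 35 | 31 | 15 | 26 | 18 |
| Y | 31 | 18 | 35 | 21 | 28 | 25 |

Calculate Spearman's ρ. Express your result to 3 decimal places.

Rank X: 5, 6, 4, 1, 3, 2
Rank Y: 5, 1, 6, 2, 4, 3
d = rank(X) − rank(Y): 0, 5, -2, -1, -1, -1; Σd² = 32
ρ = 1 − 6Σd² / [n(n²−1)] = 1 − 6×32 / (6×35) = 1 − 192/210 ≈ 0.086

0.086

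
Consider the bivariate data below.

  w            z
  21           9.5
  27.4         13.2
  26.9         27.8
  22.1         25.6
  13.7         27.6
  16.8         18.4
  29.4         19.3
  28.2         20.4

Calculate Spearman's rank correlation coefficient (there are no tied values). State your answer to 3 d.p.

-0.071

Rank w: 3, 6, 5, 4, 1, 2, 8, 7
Rank z: 1, 2, 8, 6, 7, 3, 4, 5
d = rank(w) − rank(z): 2, 4, -3, -2, -6, -1, 4, 2; Σd² = 90
ρ = 1 − 6Σd² / [n(n²−1)] = 1 − 6×90 / (8×63) = 1 − 540/504 ≈ -0.071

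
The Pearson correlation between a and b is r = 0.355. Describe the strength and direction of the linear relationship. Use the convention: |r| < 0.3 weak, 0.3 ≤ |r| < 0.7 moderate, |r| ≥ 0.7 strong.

moderate positive

r = 0.355 > 0 so the relationship is positive.
|r| = 0.355, which falls in the moderate range.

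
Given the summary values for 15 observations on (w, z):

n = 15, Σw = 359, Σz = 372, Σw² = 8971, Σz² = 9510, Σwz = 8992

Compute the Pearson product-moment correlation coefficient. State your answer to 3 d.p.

r = (nΣwz − ΣwΣz) / √[(nΣw² − (Σw)²)(nΣz² − (Σz)²)]
Numerator: 15×8992 − 359×372 = 1332
Denominator: √[(134565 − 128881)(142650 − 138384)] = √[5684 × 4266] = 4924.2201
r = 1332 / 4924.2201 ≈ 0.270

0.270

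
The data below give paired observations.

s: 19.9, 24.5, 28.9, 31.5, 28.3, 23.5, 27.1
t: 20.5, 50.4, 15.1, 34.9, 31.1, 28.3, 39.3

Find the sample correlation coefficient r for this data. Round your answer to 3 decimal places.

0.094

n = 7, Σs = 183.7, Σt = 219.6, Σs² = 4911.27, Σt² = 7719.02, Σst = 5788.7
nΣst − ΣsΣt = 40520.9 − 40340.52 = 180.38
nΣs² − (Σs)² = 34378.89 − 33745.69 = 633.2; nΣt² − (Σt)² = 54033.14 − 48224.16 = 5808.98
r = 180.38 / √(633.2 × 5808.98) = 180.38 / 1917.8754 ≈ 0.094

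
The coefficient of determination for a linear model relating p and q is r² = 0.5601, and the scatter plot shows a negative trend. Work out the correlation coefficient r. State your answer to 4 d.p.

|r| = √0.5601 = 0.7484
The association is negative, so r = −0.7484.

-0.7484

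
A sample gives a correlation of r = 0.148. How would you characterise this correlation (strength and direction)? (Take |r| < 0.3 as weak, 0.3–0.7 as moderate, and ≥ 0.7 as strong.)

weak positive

r = 0.148 > 0 so the relationship is positive.
|r| = 0.148, which falls in the weak range.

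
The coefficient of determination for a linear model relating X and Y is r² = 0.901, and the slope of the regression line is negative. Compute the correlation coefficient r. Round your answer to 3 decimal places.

-0.949

|r| = √0.901 = 0.949
The association is negative, so r = −0.949.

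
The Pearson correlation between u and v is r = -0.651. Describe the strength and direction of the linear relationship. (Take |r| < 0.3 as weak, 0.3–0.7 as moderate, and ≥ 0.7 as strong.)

moderate negative

r = -0.651 < 0 so the relationship is negative.
|r| = 0.651, which falls in the moderate range.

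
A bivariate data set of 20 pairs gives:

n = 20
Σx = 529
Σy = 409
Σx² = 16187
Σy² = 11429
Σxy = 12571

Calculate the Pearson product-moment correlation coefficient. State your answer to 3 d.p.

0.676

r = (nΣxy − ΣxΣy) / √[(nΣx² − (Σx)²)(nΣy² − (Σy)²)]
Numerator: 20×12571 − 529×409 = 35059
Denominator: √[(323740 − 279841)(228580 − 167281)] = √[43899 × 61299] = 51874.5101
r = 35059 / 51874.5101 ≈ 0.676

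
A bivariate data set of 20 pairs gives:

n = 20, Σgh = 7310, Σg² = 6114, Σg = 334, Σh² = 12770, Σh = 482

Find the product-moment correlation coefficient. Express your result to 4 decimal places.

r = (nΣgh − ΣgΣh) / √[(nΣg² − (Σg)²)(nΣh² − (Σh)²)]
Numerator: 20×7310 − 334×482 = -14788
Denominator: √[(122280 − 111556)(255400 − 232324)] = √[10724 × 23076] = 15731.0846
r = -14788 / 15731.0846 ≈ -0.9400

-0.9400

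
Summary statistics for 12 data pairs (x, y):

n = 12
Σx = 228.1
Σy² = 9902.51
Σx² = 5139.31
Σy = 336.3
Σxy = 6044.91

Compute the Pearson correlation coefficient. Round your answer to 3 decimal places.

-0.561

r = (nΣxy − ΣxΣy) / √[(nΣx² − (Σx)²)(nΣy² − (Σy)²)]
Numerator: 12×6044.91 − 228.1×336.3 = -4171.11
Denominator: √[(61671.72 − 52029.61)(118830.12 − 113097.69)] = √[9642.11 × 5732.43] = 7434.5626
r = -4171.11 / 7434.5626 ≈ -0.561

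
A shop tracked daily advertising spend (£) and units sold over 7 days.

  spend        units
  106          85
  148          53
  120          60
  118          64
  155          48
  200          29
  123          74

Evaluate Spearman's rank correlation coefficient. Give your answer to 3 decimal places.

Rank spend: 1, 5, 3, 2, 6, 7, 4
Rank units: 7, 3, 4, 5, 2, 1, 6
d = rank(spend) − rank(units): -6, 2, -1, -3, 4, 6, -2; Σd² = 106
ρ = 1 − 6Σd² / [n(n²−1)] = 1 − 6×106 / (7×48) = 1 − 636/336 ≈ -0.893

-0.893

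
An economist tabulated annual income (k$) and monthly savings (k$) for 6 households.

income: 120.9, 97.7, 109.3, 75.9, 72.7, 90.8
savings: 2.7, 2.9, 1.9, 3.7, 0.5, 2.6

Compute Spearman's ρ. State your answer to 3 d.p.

Rank income: 6, 4, 5, 2, 1, 3
Rank savings: 4, 5, 2, 6, 1, 3
d = rank(income) − rank(savings): 2, -1, 3, -4, 0, 0; Σd² = 30
ρ = 1 − 6Σd² / [n(n²−1)] = 1 − 6×30 / (6×35) = 1 − 180/210 ≈ 0.143

0.143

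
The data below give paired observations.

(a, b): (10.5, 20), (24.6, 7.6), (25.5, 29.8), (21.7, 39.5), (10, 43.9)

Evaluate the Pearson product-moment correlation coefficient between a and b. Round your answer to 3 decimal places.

n = 5, Σa = 92.3, Σb = 140.8, Σa² = 1936.55, Σb² = 4833.26, Σab = 2453.01
nΣab − ΣaΣb = 12265.05 − 12995.84 = -730.79
nΣa² − (Σa)² = 9682.75 − 8519.29 = 1163.46; nΣb² − (Σb)² = 24166.3 − 19824.64 = 4341.66
r = -730.79 / √(1163.46 × 4341.66) = -730.79 / 2247.5204 ≈ -0.325

-0.325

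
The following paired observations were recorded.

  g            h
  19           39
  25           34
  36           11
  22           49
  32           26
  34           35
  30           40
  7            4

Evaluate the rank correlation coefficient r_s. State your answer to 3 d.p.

-0.119

Rank g: 2, 4, 8, 3, 6, 7, 5, 1
Rank h: 6, 4, 2, 8, 3, 5, 7, 1
d = rank(g) − rank(h): -4, 0, 6, -5, 3, 2, -2, 0; Σd² = 94
ρ = 1 − 6Σd² / [n(n²−1)] = 1 − 6×94 / (8×63) = 1 − 564/504 ≈ -0.119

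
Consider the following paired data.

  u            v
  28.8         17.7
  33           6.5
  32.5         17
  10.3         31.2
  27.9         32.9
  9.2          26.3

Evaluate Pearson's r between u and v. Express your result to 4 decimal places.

-0.6368

n = 6, Σu = 141.7, Σv = 131.6, Σu² = 3943.83, Σv² = 3392.08, Σuv = 2757.99
nΣuv − ΣuΣv = 16547.94 − 18647.72 = -2099.78
nΣu² − (Σu)² = 23662.98 − 20078.89 = 3584.09; nΣv² − (Σv)² = 20352.48 − 17318.56 = 3033.92
r = -2099.78 / √(3584.09 × 3033.92) = -2099.78 / 3297.5510 ≈ -0.6368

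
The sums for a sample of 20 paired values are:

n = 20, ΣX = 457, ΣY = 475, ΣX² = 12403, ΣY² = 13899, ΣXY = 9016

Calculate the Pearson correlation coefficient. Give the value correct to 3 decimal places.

-0.811

r = (nΣXY − ΣXΣY) / √[(nΣX² − (ΣX)²)(nΣY² − (ΣY)²)]
Numerator: 20×9016 − 457×475 = -36755
Denominator: √[(248060 − 208849)(277980 − 225625)] = √[39211 × 52355] = 45308.8502
r = -36755 / 45308.8502 ≈ -0.811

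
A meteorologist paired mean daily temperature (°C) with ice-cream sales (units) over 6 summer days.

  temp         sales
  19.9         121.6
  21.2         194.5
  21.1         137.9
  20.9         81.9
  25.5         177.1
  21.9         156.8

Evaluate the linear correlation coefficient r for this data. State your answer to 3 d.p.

n = 6, Σx = 130.5, Σy = 869.8, Σx² = 2857.33, Σy² = 134291.48, Σxy = 19114.61
nΣxy − ΣxΣy = 114687.66 − 113508.9 = 1178.76
nΣx² − (Σx)² = 17143.98 − 17030.25 = 113.73; nΣy² − (Σy)² = 805748.88 − 756552.04 = 49196.84
r = 1178.76 / √(113.73 × 49196.84) = 1178.76 / 2365.4083 ≈ 0.498

0.498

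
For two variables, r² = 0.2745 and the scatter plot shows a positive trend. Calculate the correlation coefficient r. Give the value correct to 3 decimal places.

|r| = √0.2745 = 0.524
The association is positive, so r = 0.524.

0.524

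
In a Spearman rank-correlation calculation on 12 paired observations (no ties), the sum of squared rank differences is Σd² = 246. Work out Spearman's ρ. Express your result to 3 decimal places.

0.140

ρ = 1 − 6Σd² / [n(n²−1)] = 1 − 6×246 / (12×143)
  = 1 − 1476/1716 = 1 − 0.8601 ≈ 0.140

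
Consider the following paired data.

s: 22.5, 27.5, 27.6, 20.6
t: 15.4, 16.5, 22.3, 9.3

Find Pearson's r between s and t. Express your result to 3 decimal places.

n = 4, Σs = 98.2, Σt = 63.5, Σs² = 2448.62, Σt² = 1093.19, Σst = 1607.31
nΣst − ΣsΣt = 6429.24 − 6235.7 = 193.54
nΣs² − (Σs)² = 9794.48 − 9643.24 = 151.24; nΣt² − (Σt)² = 4372.76 − 4032.25 = 340.51
r = 193.54 / √(151.24 × 340.51) = 193.54 / 226.9333 ≈ 0.853

0.853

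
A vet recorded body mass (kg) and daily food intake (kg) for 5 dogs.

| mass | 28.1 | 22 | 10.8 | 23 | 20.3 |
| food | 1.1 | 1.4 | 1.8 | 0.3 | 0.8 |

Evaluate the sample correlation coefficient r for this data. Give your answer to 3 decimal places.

n = 5, Σx = 104.2, Σy = 5.4, Σx² = 2331.34, Σy² = 7.14, Σxy = 104.29
nΣxy − ΣxΣy = 521.45 − 562.68 = -41.23
nΣx² − (Σx)² = 11656.7 − 10857.64 = 799.06; nΣy² − (Σy)² = 35.7 − 29.16 = 6.54
r = -41.23 / √(799.06 × 6.54) = -41.23 / 72.2901 ≈ -0.570

-0.570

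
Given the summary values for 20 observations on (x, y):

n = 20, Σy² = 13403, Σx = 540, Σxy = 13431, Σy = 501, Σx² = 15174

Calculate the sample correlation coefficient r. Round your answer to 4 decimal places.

-0.1349

r = (nΣxy − ΣxΣy) / √[(nΣx² − (Σx)²)(nΣy² − (Σy)²)]
Numerator: 20×13431 − 540×501 = -1920
Denominator: √[(303480 − 291600)(268060 − 251001)] = √[11880 × 17059] = 14235.9025
r = -1920 / 14235.9025 ≈ -0.1349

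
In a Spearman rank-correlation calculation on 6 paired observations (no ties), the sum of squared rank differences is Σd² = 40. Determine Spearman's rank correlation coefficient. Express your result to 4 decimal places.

ρ = 1 − 6Σd² / [n(n²−1)] = 1 − 6×40 / (6×35)
  = 1 − 240/210 = 1 − 1.14286 ≈ -0.1429

-0.1429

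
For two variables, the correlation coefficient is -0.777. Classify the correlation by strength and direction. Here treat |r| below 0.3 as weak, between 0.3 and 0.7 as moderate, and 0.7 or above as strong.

r = -0.777 < 0 so the relationship is negative.
|r| = 0.777, which falls in the strong range.

strong negative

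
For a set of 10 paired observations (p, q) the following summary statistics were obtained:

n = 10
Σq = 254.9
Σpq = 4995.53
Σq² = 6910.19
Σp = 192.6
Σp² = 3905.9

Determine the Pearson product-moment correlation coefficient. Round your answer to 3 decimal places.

r = (nΣpq − ΣpΣq) / √[(nΣp² − (Σp)²)(nΣq² − (Σq)²)]
Numerator: 10×4995.53 − 192.6×254.9 = 861.56
Denominator: √[(39059 − 37094.76)(69101.9 − 64974.01)] = √[1964.24 × 4127.89] = 2847.4843
r = 861.56 / 2847.4843 ≈ 0.303

0.303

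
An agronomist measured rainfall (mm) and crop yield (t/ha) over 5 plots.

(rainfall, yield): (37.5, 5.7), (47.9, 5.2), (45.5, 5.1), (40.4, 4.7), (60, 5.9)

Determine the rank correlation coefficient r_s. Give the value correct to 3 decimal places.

0.400

Rank rainfall: 1, 4, 3, 2, 5
Rank yield: 4, 3, 2, 1, 5
d = rank(rainfall) − rank(yield): -3, 1, 1, 1, 0; Σd² = 12
ρ = 1 − 6Σd² / [n(n²−1)] = 1 − 6×12 / (5×24) = 1 − 72/120 ≈ 0.400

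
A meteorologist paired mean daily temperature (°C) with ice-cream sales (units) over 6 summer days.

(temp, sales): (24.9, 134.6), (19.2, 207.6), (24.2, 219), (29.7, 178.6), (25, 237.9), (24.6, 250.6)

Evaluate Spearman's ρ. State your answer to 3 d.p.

-0.200

Rank temp: 4, 1, 2, 6, 5, 3
Rank sales: 1, 3, 4, 2, 5, 6
d = rank(temp) − rank(sales): 3, -2, -2, 4, 0, -3; Σd² = 42
ρ = 1 − 6Σd² / [n(n²−1)] = 1 − 6×42 / (6×35) = 1 − 252/210 ≈ -0.200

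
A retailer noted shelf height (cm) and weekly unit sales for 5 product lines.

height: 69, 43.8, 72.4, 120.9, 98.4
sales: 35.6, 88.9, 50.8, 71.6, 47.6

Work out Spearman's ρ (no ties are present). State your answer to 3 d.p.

Rank height: 2, 1, 3, 5, 4
Rank sales: 1, 5, 3, 4, 2
d = rank(height) − rank(sales): 1, -4, 0, 1, 2; Σd² = 22
ρ = 1 − 6Σd² / [n(n²−1)] = 1 − 6×22 / (5×24) = 1 − 132/120 ≈ -0.100

-0.100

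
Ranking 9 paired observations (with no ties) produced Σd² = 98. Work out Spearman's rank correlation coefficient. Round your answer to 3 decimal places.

ρ = 1 − 6Σd² / [n(n²−1)] = 1 − 6×98 / (9×80)
  = 1 − 588/720 = 1 − 0.8167 ≈ 0.183

0.183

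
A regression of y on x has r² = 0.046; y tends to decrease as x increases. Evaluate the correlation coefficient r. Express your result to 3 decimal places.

|r| = √0.046 = 0.214
The association is negative, so r = −0.214.

-0.214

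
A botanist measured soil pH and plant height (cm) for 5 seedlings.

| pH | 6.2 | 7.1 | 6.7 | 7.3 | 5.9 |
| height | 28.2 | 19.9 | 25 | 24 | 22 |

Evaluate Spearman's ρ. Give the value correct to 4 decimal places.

Rank pH: 2, 4, 3, 5, 1
Rank height: 5, 1, 4, 3, 2
d = rank(pH) − rank(height): -3, 3, -1, 2, -1; Σd² = 24
ρ = 1 − 6Σd² / [n(n²−1)] = 1 − 6×24 / (5×24) = 1 − 144/120 ≈ -0.2000

-0.2000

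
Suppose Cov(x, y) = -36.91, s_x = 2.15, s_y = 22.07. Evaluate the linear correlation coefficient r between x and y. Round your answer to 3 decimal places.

r = Cov(x,y) / (s_x · s_y) = -36.91 / (2.15 × 22.07)
  = -36.91 / 47.4505 ≈ -0.778

-0.778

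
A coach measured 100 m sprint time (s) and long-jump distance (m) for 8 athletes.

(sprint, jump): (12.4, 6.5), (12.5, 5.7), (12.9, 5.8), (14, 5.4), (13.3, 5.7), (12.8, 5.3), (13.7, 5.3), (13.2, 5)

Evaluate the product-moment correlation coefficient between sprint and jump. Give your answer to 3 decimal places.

n = 8, Σx = 104.8, Σy = 44.7, Σx² = 1375.08, Σy² = 251.21, Σxy = 584.53
nΣxy − ΣxΣy = 4676.24 − 4684.56 = -8.32
nΣx² − (Σx)² = 11000.64 − 10983.04 = 17.6; nΣy² − (Σy)² = 2009.68 − 1998.09 = 11.59
r = -8.32 / √(17.6 × 11.59) = -8.32 / 14.2823 ≈ -0.583

-0.583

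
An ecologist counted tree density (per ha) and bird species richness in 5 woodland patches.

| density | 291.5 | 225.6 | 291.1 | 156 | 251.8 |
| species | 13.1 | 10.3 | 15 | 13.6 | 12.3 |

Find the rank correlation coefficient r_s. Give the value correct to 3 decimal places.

Rank density: 5, 2, 4, 1, 3
Rank species: 3, 1, 5, 4, 2
d = rank(density) − rank(species): 2, 1, -1, -3, 1; Σd² = 16
ρ = 1 − 6Σd² / [n(n²−1)] = 1 − 6×16 / (5×24) = 1 − 96/120 ≈ 0.200

0.200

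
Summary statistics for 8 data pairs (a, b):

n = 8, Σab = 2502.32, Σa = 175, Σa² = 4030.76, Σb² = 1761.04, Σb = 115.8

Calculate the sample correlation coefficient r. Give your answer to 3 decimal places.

r = (nΣab − ΣaΣb) / √[(nΣa² − (Σa)²)(nΣb² − (Σb)²)]
Numerator: 8×2502.32 − 175×115.8 = -246.44
Denominator: √[(32246.08 − 30625)(14088.32 − 13409.64)] = √[1621.08 × 678.68] = 1048.9016
r = -246.44 / 1048.9016 ≈ -0.235

-0.235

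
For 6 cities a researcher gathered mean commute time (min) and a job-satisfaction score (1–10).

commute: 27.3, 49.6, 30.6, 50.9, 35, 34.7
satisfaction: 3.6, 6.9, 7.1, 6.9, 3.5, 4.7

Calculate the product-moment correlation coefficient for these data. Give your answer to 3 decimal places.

n = 6, Σx = 228.1, Σy = 32.7, Σx² = 9161.71, Σy² = 192.93, Σxy = 1294.58
nΣxy − ΣxΣy = 7767.48 − 7458.87 = 308.61
nΣx² − (Σx)² = 54970.26 − 52029.61 = 2940.65; nΣy² − (Σy)² = 1157.58 − 1069.29 = 88.29
r = 308.61 / √(2940.65 × 88.29) = 308.61 / 509.5390 ≈ 0.606

0.606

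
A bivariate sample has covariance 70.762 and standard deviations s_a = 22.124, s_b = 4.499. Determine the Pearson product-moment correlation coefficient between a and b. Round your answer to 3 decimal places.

0.711

r = Cov(a,b) / (s_a · s_b) = 70.762 / (22.124 × 4.499)
  = 70.762 / 99.5359 ≈ 0.711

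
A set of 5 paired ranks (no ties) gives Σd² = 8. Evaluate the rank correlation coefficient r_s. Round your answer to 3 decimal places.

ρ = 1 − 6Σd² / [n(n²−1)] = 1 − 6×8 / (5×24)
  = 1 − 48/120 = 1 − 0.4000 ≈ 0.600

0.600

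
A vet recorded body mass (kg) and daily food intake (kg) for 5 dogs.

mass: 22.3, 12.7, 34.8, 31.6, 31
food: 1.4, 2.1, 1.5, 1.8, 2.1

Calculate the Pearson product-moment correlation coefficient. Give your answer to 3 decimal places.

-0.306

n = 5, Σx = 132.4, Σy = 8.9, Σx² = 3829.18, Σy² = 16.27, Σxy = 232.07
nΣxy − ΣxΣy = 1160.35 − 1178.36 = -18.01
nΣx² − (Σx)² = 19145.9 − 17529.76 = 1616.14; nΣy² − (Σy)² = 81.35 − 79.21 = 2.14
r = -18.01 / √(1616.14 × 2.14) = -18.01 / 58.8093 ≈ -0.306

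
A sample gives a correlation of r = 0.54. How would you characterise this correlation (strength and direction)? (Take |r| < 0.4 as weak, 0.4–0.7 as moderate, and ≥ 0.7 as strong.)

moderate positive

r = 0.54 > 0 so the relationship is positive.
|r| = 0.54, which falls in the moderate range.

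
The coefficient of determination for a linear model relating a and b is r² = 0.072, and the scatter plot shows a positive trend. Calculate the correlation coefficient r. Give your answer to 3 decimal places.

0.268

|r| = √0.072 = 0.268
The association is positive, so r = 0.268.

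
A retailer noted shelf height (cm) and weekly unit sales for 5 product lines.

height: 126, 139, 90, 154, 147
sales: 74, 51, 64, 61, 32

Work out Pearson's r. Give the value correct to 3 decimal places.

n = 5, Σx = 656, Σy = 282, Σx² = 88622, Σy² = 16918, Σxy = 36271
nΣxy − ΣxΣy = 181355 − 184992 = -3637
nΣx² − (Σx)² = 443110 − 430336 = 12774; nΣy² − (Σy)² = 84590 − 79524 = 5066
r = -3637 / √(12774 × 5066) = -3637 / 8044.4443 ≈ -0.452

-0.452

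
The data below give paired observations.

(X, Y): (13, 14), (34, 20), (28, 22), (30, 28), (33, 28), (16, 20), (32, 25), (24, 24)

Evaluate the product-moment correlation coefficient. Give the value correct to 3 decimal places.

0.716

n = 8, ΣX = 210, ΣY = 181, ΣX² = 5954, ΣY² = 4249, ΣXY = 4938
nΣXY − ΣXΣY = 39504 − 38010 = 1494
nΣX² − (ΣX)² = 47632 − 44100 = 3532; nΣY² − (ΣY)² = 33992 − 32761 = 1231
r = 1494 / √(3532 × 1231) = 1494 / 2085.1599 ≈ 0.716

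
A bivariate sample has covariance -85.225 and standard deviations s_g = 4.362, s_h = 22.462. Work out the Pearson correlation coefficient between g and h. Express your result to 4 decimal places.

-0.8698

r = Cov(g,h) / (s_g · s_h) = -85.225 / (4.362 × 22.462)
  = -85.225 / 97.9792 ≈ -0.8698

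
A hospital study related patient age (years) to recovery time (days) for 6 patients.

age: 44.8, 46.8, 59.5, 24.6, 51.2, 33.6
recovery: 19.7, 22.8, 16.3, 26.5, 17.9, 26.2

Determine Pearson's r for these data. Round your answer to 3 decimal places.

n = 6, Σx = 260.5, Σy = 129.4, Σx² = 12093.09, Σy² = 2882.72, Σxy = 5368.15
nΣxy − ΣxΣy = 32208.9 − 33708.7 = -1499.8
nΣx² − (Σx)² = 72558.54 − 67860.25 = 4698.29; nΣy² − (Σy)² = 17296.32 − 16744.36 = 551.96
r = -1499.8 / √(4698.29 × 551.96) = -1499.8 / 1610.3627 ≈ -0.931

-0.931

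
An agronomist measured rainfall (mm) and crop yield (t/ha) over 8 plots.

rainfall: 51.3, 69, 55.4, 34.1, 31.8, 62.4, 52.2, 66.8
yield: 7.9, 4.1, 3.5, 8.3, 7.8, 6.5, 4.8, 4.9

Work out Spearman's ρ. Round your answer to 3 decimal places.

Rank rainfall: 3, 8, 5, 2, 1, 6, 4, 7
Rank yield: 7, 2, 1, 8, 6, 5, 3, 4
d = rank(rainfall) − rank(yield): -4, 6, 4, -6, -5, 1, 1, 3; Σd² = 140
ρ = 1 − 6Σd² / [n(n²−1)] = 1 − 6×140 / (8×63) = 1 − 840/504 ≈ -0.667

-0.667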